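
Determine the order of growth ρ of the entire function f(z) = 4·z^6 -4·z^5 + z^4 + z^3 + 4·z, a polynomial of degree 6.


|f(z)| ≤ Σ|c_k|·r^k = O(r^6) as r → ∞. Polynomial growth is O(e^{r^ε}) for every ε > 0 (since r^6/e^{r^ε} → 0), so ρ ≤ ε for all ε > 0, i.e. ρ = 0. Every nonconstant polynomial has order 0.
Therefore ρ = 0.

Order ρ = 0.


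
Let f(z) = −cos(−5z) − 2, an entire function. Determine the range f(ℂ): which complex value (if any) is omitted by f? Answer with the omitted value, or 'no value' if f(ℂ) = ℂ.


Little Picard bounds the complement of f(ℂ) to at most one point.
cos is entire and surjective onto ℂ: for every w ∈ ℂ, cos(ζ) = w has a solution ζ ∈ ℂ (e.g., via the complex inverse arccos). With ζ = −5z this gives z = ζ/(-5). Then -1·cos(−5z) takes every value in -1·ℂ = ℂ, and adding -2 is a bijection of ℂ. So f is surjective and omits no value. (Note: only on the real line is cos bounded by [−1, 1].)

Omitted value: no value.


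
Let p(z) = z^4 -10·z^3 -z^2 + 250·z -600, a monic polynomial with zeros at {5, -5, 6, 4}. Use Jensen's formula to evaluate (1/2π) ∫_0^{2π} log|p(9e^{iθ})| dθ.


Zeros: -5, 4, 5, 6; r = 9.
Inside |z| < r: -5, 4, 5, 6. Outside (|z| ≥ r): ∅.
p(0) = -600, so log|p(0)| = log(600) = 6.3969.
Apply Jensen: I(r) = log|p(0)| + Σ_k log(r/|z_k|), summed over zeros inside |z| < r.
  log(r/|z_k|) for z_k = 5: log(9/5) = 0.5878
  log(r/|z_k|) for z_k = -5: log(9/5) = 0.5878
  log(r/|z_k|) for z_k = 6: log(9/6) = 0.4055
  log(r/|z_k|) for z_k = 4: log(9/4) = 0.8109
Sum over inside zeros: 2.3920.
I(r) = log|p(0)| + (inside sum) = 6.3969 + 2.3920 = 8.7889.
Closed form (all zeros inside, monic): I(r) = n·log(r) = 4·log(9) = 8.7889. ✓

I(r) ≈ 8.7889.


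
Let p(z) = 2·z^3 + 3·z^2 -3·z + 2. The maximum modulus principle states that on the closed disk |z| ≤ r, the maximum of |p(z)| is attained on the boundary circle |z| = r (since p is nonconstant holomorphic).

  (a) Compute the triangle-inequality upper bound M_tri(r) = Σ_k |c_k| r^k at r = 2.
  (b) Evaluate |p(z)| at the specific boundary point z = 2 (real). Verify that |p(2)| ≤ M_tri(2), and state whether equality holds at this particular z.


Coefficients: c_0 = 2, c_1 = -3, c_2 = 3, c_3 = 2. Radius r = 2.
Part (a). Triangle bound: M_tri(r) = Σ_k |c_k| r^k
  = |2|·2^0 + |-3|·2^1 + |3|·2^2 + |2|·2^3
  = 2 + 6 + 12 + 16 = 36.
This bounds M(r) := max_{|z|=r} |p(z)| from above; equality holds iff all terms c_k z^k can be made to align in phase at a single z on |z|=r.
Part (b). At z = 2 (real, on the circle |z| = r):
  p(2) = (2)·2^0 + (-3)·2^1 + (3)·2^2 + (2)·2^3 = 24.
  |p(2)| = 24.
Check: |p(2)| = 24 ≤ 36 = M_tri(2). ✓ Equality does not hold at z = 2 (the coefficients have mixed signs, so the terms do not all align in phase there).

M_tri(2) = 36; |p(2)| = 24; equality at z=2: no.


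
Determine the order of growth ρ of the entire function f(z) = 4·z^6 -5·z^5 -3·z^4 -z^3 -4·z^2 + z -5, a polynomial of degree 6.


|f(z)| ≤ Σ|c_k|·r^k = O(r^6) as r → ∞. Polynomial growth is O(e^{r^ε}) for every ε > 0 (since r^6/e^{r^ε} → 0), so ρ ≤ ε for all ε > 0, i.e. ρ = 0. Every nonconstant polynomial has order 0.
Therefore ρ = 0.

Order ρ = 0.


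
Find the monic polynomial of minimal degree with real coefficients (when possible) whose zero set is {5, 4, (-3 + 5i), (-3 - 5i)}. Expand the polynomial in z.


The polynomial is p(z) = ∏_{α ∈ S} (z − α), where S = {5, 4, (-3 + 5i), (-3 - 5i)}.
Expanding the product yields: p(z) = z^4 -3·z^3 -186·z + 680.
Note conjugate pairs combine to real quadratics: (z − (-3+5i))(z − (-3−5i)) = z² + 6z + 34.
The resulting polynomial has degree 4 and real coefficients as required.

p(z) = z^4 -3·z^3 -186·z + 680.


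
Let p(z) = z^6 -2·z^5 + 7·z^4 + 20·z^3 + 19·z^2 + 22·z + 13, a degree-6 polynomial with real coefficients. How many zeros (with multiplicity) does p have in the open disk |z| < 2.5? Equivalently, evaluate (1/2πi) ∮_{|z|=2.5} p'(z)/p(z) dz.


The zeros of p are: (0 + 1i), (0 - 1i), -1, -1, (2 + 3i), (2 - 3i).
Their magnitudes are: 1, 1, 1, 1, 3.606, 3.606.
Zeros with |z| < R = 2.5: (0 + 1i), (0 - 1i), -1, -1.
Count = 4.
By the argument principle, (1/2πi) ∮_{|z|=R} p'(z)/p(z) dz equals exactly this count.

Number of zeros inside |z| < 2.5: 4.


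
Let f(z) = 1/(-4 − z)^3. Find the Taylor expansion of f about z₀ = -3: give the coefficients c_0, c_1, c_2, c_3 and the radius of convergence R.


Let w = z − z₀, so z = z₀ + w.
Then -4 − z = -4 − (z₀ + w) = (-4 − z₀) − w = -1 − w.
f(z) = 1/(-1 − w)^3 = (1/(-1)^3) · (1 − w/(-1))^{−3}.
By the binomial series (1−u)^{−3} = Σ_{n≥0} C(n+2, 2) u^n for |u|<1, with u = w/(-1):
  c_n = C(n+2, 2) / (-1)^(n+3).
  c_0 = 1/(-1)^3 = -1.
  c_1 = 3/(-1)^4 = 3.
  c_2 = 6/(-1)^5 = -6.
  c_3 = 10/(-1)^6 = 10.
The series is valid for |w/d| < 1, i.e. |z − z₀| < |d|.
Radius of convergence: R = |-4 − z₀| = |-1| = 1 (distance from z₀ to the singularity z = -4).

c_0 = -1, c_1 = 3, c_2 = -6, c_3 = 10; R = 1.


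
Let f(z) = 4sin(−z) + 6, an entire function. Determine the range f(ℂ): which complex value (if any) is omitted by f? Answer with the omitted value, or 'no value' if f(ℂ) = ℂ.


Little Picard bounds the complement of f(ℂ) to at most one point.
sin is entire and surjective onto ℂ: for every w ∈ ℂ, sin(ζ) = w has a solution ζ ∈ ℂ (e.g., via the complex inverse arcsin). With ζ = −z this gives z = ζ/(-1). Then 4·sin(−z) takes every value in 4·ℂ = ℂ, and adding 6 is a bijection of ℂ. So f is surjective and omits no value. (Note: only on the real line is sin bounded by [−1, 1].)

Omitted value: no value.


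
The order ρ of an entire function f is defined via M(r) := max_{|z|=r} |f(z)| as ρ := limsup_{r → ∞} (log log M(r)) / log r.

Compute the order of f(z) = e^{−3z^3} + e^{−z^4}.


Each summand is entire of order 3 and 4 respectively (as in the single-exponential case). The order of a sum is at most the max of the orders, so ρ ≤ 4. For the lower bound: on |z|=r choose arg z so that -1z^4 is real positive; then |e^{-1z^4}| = e^{1r^4} while |e^{-3z^3}| ≤ e^{3r^3} = o(e^{1r^4}). So |f| ≥ e^{1r^4}(1 − o(1)) and ρ ≥ 4. Hence ρ = max(3, 4) = 4.
Therefore ρ = 4.

Order ρ = 4.


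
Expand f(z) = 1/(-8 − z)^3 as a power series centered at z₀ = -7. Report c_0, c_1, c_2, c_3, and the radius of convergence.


Let w = z − z₀, so z = z₀ + w.
Then -8 − z = -8 − (z₀ + w) = (-8 − z₀) − w = -1 − w.
f(z) = 1/(-1 − w)^3 = (1/(-1)^3) · (1 − w/(-1))^{−3}.
By the binomial series (1−u)^{−3} = Σ_{n≥0} C(n+2, 2) u^n for |u|<1, with u = w/(-1):
  c_n = C(n+2, 2) / (-1)^(n+3).
  c_0 = 1/(-1)^3 = -1.
  c_1 = 3/(-1)^4 = 3.
  c_2 = 6/(-1)^5 = -6.
  c_3 = 10/(-1)^6 = 10.
The series is valid for |w/d| < 1, i.e. |z − z₀| < |d|.
Radius of convergence: R = |-8 − z₀| = |-1| = 1 (distance from z₀ to the singularity z = -8).

c_0 = -1, c_1 = 3, c_2 = -6, c_3 = 10; R = 1.


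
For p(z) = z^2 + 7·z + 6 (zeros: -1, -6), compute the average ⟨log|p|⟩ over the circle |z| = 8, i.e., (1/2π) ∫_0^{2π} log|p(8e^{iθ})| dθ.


Zeros: -6, -1; r = 8.
Inside |z| < r: -6, -1. Outside (|z| ≥ r): ∅.
p(0) = 6, so log|p(0)| = log(6) = 1.7918.
Apply Jensen: I(r) = log|p(0)| + Σ_k log(r/|z_k|), summed over zeros inside |z| < r.
  log(r/|z_k|) for z_k = -1: log(8/1) = 2.0794
  log(r/|z_k|) for z_k = -6: log(8/6) = 0.2877
Sum over inside zeros: 2.3671.
I(r) = log|p(0)| + (inside sum) = 1.7918 + 2.3671 = 4.1589.
Closed form (all zeros inside, monic): I(r) = n·log(r) = 2·log(8) = 4.1589. ✓

I(r) ≈ 4.1589.


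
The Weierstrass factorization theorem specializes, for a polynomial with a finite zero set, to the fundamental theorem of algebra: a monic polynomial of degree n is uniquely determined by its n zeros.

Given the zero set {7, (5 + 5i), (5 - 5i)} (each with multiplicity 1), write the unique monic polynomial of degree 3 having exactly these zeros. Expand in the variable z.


The polynomial is p(z) = ∏_{α ∈ S} (z − α), where S = {7, (5 + 5i), (5 - 5i)}.
Expanding the product yields: p(z) = z^3 -17·z^2 + 120·z -350.
Note conjugate pairs combine to real quadratics: (z − (5+5i))(z − (5−5i)) = z² − 10z + 50.
The resulting polynomial has degree 3 and real coefficients as required.

p(z) = z^3 -17·z^2 + 120·z -350.


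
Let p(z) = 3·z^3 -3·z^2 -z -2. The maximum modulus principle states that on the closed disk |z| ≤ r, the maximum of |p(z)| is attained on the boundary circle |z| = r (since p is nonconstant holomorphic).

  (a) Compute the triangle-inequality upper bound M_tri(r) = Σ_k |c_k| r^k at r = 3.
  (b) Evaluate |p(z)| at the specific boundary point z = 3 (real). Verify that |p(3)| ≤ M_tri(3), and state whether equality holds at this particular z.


Coefficients: c_0 = -2, c_1 = -1, c_2 = -3, c_3 = 3. Radius r = 3.
Part (a). Triangle bound: M_tri(r) = Σ_k |c_k| r^k
  = |-2|·3^0 + |-1|·3^1 + |-3|·3^2 + |3|·3^3
  = 2 + 3 + 27 + 81 = 113.
This bounds M(r) := max_{|z|=r} |p(z)| from above; equality holds iff all terms c_k z^k can be made to align in phase at a single z on |z|=r.
Part (b). At z = 3 (real, on the circle |z| = r):
  p(3) = (-2)·3^0 + (-1)·3^1 + (-3)·3^2 + (3)·3^3 = 49.
  |p(3)| = 49.
Check: |p(3)| = 49 ≤ 113 = M_tri(3). ✓ Equality does not hold at z = 3 (the coefficients have mixed signs, so the terms do not all align in phase there).

M_tri(3) = 113; |p(3)| = 49; equality at z=3: no.


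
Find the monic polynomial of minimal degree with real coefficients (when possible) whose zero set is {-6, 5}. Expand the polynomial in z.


The polynomial is p(z) = ∏_{α ∈ S} (z − α), where S = {-6, 5}.
Expanding the product yields: p(z) = z^2 + z -30.
The resulting polynomial has degree 2 and real coefficients as required.

p(z) = z^2 + z -30.


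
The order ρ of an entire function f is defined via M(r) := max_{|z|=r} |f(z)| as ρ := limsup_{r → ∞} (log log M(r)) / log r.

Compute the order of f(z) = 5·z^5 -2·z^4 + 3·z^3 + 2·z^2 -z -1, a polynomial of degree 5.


|f(z)| ≤ Σ|c_k|·r^k = O(r^5) as r → ∞. Polynomial growth is O(e^{r^ε}) for every ε > 0 (since r^5/e^{r^ε} → 0), so ρ ≤ ε for all ε > 0, i.e. ρ = 0. Every nonconstant polynomial has order 0.
Therefore ρ = 0.

Order ρ = 0.


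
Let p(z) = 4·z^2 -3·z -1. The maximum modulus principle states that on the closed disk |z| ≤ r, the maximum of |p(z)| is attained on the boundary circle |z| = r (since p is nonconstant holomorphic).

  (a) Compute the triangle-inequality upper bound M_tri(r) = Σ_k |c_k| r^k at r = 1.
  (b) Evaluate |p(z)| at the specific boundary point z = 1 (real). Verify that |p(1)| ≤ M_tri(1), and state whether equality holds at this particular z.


Coefficients: c_0 = -1, c_1 = -3, c_2 = 4. Radius r = 1.
Part (a). Triangle bound: M_tri(r) = Σ_k |c_k| r^k
  = |-1|·1^0 + |-3|·1^1 + |4|·1^2
  = 1 + 3 + 4 = 8.
This bounds M(r) := max_{|z|=r} |p(z)| from above; equality holds iff all terms c_k z^k can be made to align in phase at a single z on |z|=r.
Part (b). At z = 1 (real, on the circle |z| = r):
  p(1) = (-1)·1^0 + (-3)·1^1 + (4)·1^2 = 0.
  |p(1)| = 0.
Check: |p(1)| = 0 ≤ 8 = M_tri(1). ✓ Equality does not hold at z = 1 (the coefficients have mixed signs, so the terms do not all align in phase there).

M_tri(1) = 8; |p(1)| = 0; equality at z=1: no.


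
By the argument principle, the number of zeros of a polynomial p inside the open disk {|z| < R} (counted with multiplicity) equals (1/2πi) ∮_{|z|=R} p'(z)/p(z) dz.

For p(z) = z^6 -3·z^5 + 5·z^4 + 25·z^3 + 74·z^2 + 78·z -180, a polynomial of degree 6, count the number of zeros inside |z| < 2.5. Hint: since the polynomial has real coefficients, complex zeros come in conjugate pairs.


The zeros of p are: -2, (3 + 3i), (3 - 3i), 1, (-1 + 2i), (-1 - 2i).
Their magnitudes are: 2, 4.243, 4.243, 1, 2.236, 2.236.
Zeros with |z| < R = 2.5: -2, 1, (-1 + 2i), (-1 - 2i).
Count = 4.
By the argument principle, (1/2πi) ∮_{|z|=R} p'(z)/p(z) dz equals exactly this count.

Number of zeros inside |z| < 2.5: 4.


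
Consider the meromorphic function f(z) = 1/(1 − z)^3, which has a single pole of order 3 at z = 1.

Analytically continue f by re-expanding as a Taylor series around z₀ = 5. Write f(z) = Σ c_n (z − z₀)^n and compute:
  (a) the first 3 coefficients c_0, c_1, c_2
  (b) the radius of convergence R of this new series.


Let w = z − z₀, so z = z₀ + w.
Then 1 − z = 1 − (z₀ + w) = (1 − z₀) − w = -4 − w.
f(z) = 1/(-4 − w)^3 = (1/(-4)^3) · (1 − w/(-4))^{−3}.
By the binomial series (1−u)^{−3} = Σ_{n≥0} C(n+2, 2) u^n for |u|<1, with u = w/(-4):
  c_n = C(n+2, 2) / (-4)^(n+3).
  c_0 = 1/(-4)^3 = -1/64.
  c_1 = 3/(-4)^4 = 3/256.
  c_2 = 6/(-4)^5 = -3/512.
The series is valid for |w/d| < 1, i.e. |z − z₀| < |d|.
Radius of convergence: R = |1 − z₀| = |-4| = 4 (distance from z₀ to the singularity z = 1).

c_0 = -1/64, c_1 = 3/256, c_2 = -3/512; R = 4.


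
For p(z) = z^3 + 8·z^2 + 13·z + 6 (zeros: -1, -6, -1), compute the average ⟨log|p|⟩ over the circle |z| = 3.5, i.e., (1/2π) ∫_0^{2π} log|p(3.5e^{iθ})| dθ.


Zeros: -6, -1, -1; r = 3.5.
Inside |z| < r: -1, -1. Outside (|z| ≥ r): -6.
p(0) = 6, so log|p(0)| = log(6) = 1.7918.
Apply Jensen: I(r) = log|p(0)| + Σ_k log(r/|z_k|), summed over zeros inside |z| < r.
  log(r/|z_k|) for z_k = -1: log(3.5/1) = 1.2528
  log(r/|z_k|) for z_k = -1: log(3.5/1) = 1.2528
  Outside zeros (-6) contribute nothing to the Jensen sum.
Sum over inside zeros: 2.5055.
I(r) = log|p(0)| + (inside sum) = 1.7918 + 2.5055 = 4.2973.
Note: since some zeros are outside |z| ≤ r, the simplified n·log(r) form does NOT apply — only the inside zeros contribute.

I(r) ≈ 4.2973.


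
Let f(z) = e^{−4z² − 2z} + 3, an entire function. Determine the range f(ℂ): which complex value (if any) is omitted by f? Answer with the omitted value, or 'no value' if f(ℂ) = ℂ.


Little Picard bounds the complement of f(ℂ) to at most one point.
The exponent g(z) = −4z² − 2z is a nonconstant polynomial, hence surjective onto ℂ. So e^{g(z)} takes every value in {e^w : w ∈ ℂ} = ℂ ∖ {0}. Adding 3 shifts the range to ℂ ∖ {3}. f omits exactly 3.

Omitted value: 3.


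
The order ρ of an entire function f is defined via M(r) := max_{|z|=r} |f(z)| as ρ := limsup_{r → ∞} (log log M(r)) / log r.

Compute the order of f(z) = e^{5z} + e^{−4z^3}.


Each summand is entire of order 1 and 3 respectively (as in the single-exponential case). The order of a sum is at most the max of the orders, so ρ ≤ 3. For the lower bound: on |z|=r choose arg z so that -4z^3 is real positive; then |e^{-4z^3}| = e^{4r^3} while |e^{5z}| ≤ e^{5r^1} = o(e^{4r^3}). So |f| ≥ e^{4r^3}(1 − o(1)) and ρ ≥ 3. Hence ρ = max(1, 3) = 3.
Therefore ρ = 3.

Order ρ = 3.


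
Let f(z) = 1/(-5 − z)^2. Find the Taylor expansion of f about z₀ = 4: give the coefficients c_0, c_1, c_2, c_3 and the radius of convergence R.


Let w = z − z₀, so z = z₀ + w.
Then -5 − z = -5 − (z₀ + w) = (-5 − z₀) − w = -9 − w.
f(z) = 1/(-9 − w)^2 = (1/(-9)^2) · (1 − w/(-9))^{−2}.
By the binomial series (1−u)^{−2} = Σ_{n≥0} C(n+1, 1) u^n for |u|<1, with u = w/(-9):
  c_n = C(n+1, 1) / (-9)^(n+2).
  c_0 = 1/(-9)^2 = 1/81.
  c_1 = 2/(-9)^3 = -2/729.
  c_2 = 3/(-9)^4 = 1/2187.
  c_3 = 4/(-9)^5 = -4/59049.
The series is valid for |w/d| < 1, i.e. |z − z₀| < |d|.
Radius of convergence: R = |-5 − z₀| = |-9| = 9 (distance from z₀ to the singularity z = -5).

c_0 = 1/81, c_1 = -2/729, c_2 = 1/2187, c_3 = -4/59049; R = 9.


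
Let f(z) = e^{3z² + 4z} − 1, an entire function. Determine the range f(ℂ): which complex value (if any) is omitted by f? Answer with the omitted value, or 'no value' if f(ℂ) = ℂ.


Little Picard bounds the complement of f(ℂ) to at most one point.
The exponent g(z) = 3z² + 4z is a nonconstant polynomial, hence surjective onto ℂ. So e^{g(z)} takes every value in {e^w : w ∈ ℂ} = ℂ ∖ {0}. Adding -1 shifts the range to ℂ ∖ {-1}. f omits exactly -1.

Omitted value: -1.


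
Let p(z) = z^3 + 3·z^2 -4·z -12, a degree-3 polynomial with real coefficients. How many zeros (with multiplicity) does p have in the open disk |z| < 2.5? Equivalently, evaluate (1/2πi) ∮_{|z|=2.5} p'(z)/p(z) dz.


The zeros of p are: -3, 2, -2.
Their magnitudes are: 3, 2, 2.
Zeros with |z| < R = 2.5: 2, -2.
Count = 2.
By the argument principle, (1/2πi) ∮_{|z|=R} p'(z)/p(z) dz equals exactly this count.

Number of zeros inside |z| < 2.5: 2.


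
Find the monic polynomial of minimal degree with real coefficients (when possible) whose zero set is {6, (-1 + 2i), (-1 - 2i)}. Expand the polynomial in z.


The polynomial is p(z) = ∏_{α ∈ S} (z − α), where S = {6, (-1 + 2i), (-1 - 2i)}.
Expanding the product yields: p(z) = z^3 -4·z^2 -7·z -30.
Note conjugate pairs combine to real quadratics: (z − (-1+2i))(z − (-1−2i)) = z² + 2z + 5.
The resulting polynomial has degree 3 and real coefficients as required.

p(z) = z^3 -4·z^2 -7·z -30.


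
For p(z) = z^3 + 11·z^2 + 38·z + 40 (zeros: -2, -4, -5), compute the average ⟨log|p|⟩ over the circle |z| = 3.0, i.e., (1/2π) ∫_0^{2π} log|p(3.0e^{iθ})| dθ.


Zeros: -5, -4, -2; r = 3.0.
Inside |z| < r: -2. Outside (|z| ≥ r): -5, -4.
p(0) = 40, so log|p(0)| = log(40) = 3.6889.
Apply Jensen: I(r) = log|p(0)| + Σ_k log(r/|z_k|), summed over zeros inside |z| < r.
  log(r/|z_k|) for z_k = -2: log(3.0/2) = 0.4055
  Outside zeros (-5, -4) contribute nothing to the Jensen sum.
Sum over inside zeros: 0.4055.
I(r) = log|p(0)| + (inside sum) = 3.6889 + 0.4055 = 4.0943.
Note: since some zeros are outside |z| ≤ r, the simplified n·log(r) form does NOT apply — only the inside zeros contribute.

I(r) ≈ 4.0943.


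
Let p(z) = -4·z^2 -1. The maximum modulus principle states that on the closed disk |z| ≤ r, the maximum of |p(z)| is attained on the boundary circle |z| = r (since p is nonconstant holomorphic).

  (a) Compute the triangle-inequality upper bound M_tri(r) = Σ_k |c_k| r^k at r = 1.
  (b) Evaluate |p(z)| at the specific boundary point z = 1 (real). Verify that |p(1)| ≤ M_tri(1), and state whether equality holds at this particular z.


Coefficients: c_0 = -1, c_1 = 0, c_2 = -4. Radius r = 1.
Part (a). Triangle bound: M_tri(r) = Σ_k |c_k| r^k
  = |-1|·1^0 + |0|·1^1 + |-4|·1^2
  = 1 + 0 + 4 = 5.
This bounds M(r) := max_{|z|=r} |p(z)| from above; equality holds iff all terms c_k z^k can be made to align in phase at a single z on |z|=r.
Part (b). At z = 1 (real, on the circle |z| = r):
  p(1) = (-1)·1^0 + (0)·1^1 + (-4)·1^2 = -5.
  |p(1)| = 5.
Since all nonzero coefficients share the same sign, |p(1)| = 5 = M_tri(1); the triangle bound is attained at z = 1, so in fact M(r) = 5.

M_tri(1) = 5; |p(1)| = 5; equality at z=1: yes.


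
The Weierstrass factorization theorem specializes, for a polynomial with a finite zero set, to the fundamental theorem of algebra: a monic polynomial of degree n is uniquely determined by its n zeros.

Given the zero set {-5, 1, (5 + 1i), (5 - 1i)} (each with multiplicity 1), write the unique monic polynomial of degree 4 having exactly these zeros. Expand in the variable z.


The polynomial is p(z) = ∏_{α ∈ S} (z − α), where S = {-5, 1, (5 + 1i), (5 - 1i)}.
Expanding the product yields: p(z) = z^4 -6·z^3 -19·z^2 + 154·z -130.
Note conjugate pairs combine to real quadratics: (z − (5+1i))(z − (5−1i)) = z² − 10z + 26.
The resulting polynomial has degree 4 and real coefficients as required.

p(z) = z^4 -6·z^3 -19·z^2 + 154·z -130.


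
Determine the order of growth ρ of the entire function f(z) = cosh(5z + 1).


cosh(w) is a linear combination of e^{iw} and e^{−iw} (or e^w, e^{−w} in the hyperbolic case), so |cosh(w)| ≤ e^{|w|}. With w = 5z + 1, |w| ≤ 5|z| + 1 = 5r + 1 on |z| = r, giving M(r) ≤ e^{5r + 1}, so ρ ≤ 1. On a suitable ray (z = it for sin/cos; z = t for sinh/cosh, t real → ∞), |cosh(5z + 1)| grows like e^{5|t|}/2, so ρ ≥ 1. Hence ρ = 1.
Therefore ρ = 1.

Order ρ = 1.


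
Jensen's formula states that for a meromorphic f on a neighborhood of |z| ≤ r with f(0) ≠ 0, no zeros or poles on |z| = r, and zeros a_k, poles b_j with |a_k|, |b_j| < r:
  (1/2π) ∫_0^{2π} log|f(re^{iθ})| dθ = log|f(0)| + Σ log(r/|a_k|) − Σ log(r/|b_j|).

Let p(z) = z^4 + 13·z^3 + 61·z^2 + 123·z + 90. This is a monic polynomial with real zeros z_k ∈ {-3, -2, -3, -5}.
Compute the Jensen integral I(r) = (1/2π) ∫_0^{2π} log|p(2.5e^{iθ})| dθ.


Zeros: -5, -3, -3, -2; r = 2.5.
Inside |z| < r: -2. Outside (|z| ≥ r): -5, -3, -3.
p(0) = 90, so log|p(0)| = log(90) = 4.4998.
Apply Jensen: I(r) = log|p(0)| + Σ_k log(r/|z_k|), summed over zeros inside |z| < r.
  log(r/|z_k|) for z_k = -2: log(2.5/2) = 0.2231
  Outside zeros (-5, -3, -3) contribute nothing to the Jensen sum.
Sum over inside zeros: 0.2231.
I(r) = log|p(0)| + (inside sum) = 4.4998 + 0.2231 = 4.7230.
Note: since some zeros are outside |z| ≤ r, the simplified n·log(r) form does NOT apply — only the inside zeros contribute.

I(r) ≈ 4.7230.


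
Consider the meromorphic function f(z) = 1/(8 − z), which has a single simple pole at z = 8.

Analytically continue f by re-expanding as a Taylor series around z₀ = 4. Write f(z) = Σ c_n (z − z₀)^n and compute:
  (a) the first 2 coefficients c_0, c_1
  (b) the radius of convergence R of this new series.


Let w = z − z₀, so z = z₀ + w.
Then 8 − z = 8 − (z₀ + w) = (8 − z₀) − w = 4 − w.
f(z) = 1/(4 − w) = (1/(4)) · 1/(1 − w/(4)) = Σ_{n≥0} w^n / (4)^(n+1).
So c_n = 1/(4)^(n+1):
  c_0 = 1/(4)^1 = 1/4.
  c_1 = 1/(4)^2 = 1/16.
The series is valid for |w/d| < 1, i.e. |z − z₀| < |d|.
Radius of convergence: R = |8 − z₀| = |4| = 4 (distance from z₀ to the singularity z = 8).

c_0 = 1/4, c_1 = 1/16; R = 4.


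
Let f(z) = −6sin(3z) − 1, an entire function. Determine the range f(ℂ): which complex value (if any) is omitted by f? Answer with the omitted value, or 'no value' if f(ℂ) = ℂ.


Little Picard bounds the complement of f(ℂ) to at most one point.
sin is entire and surjective onto ℂ: for every w ∈ ℂ, sin(ζ) = w has a solution ζ ∈ ℂ (e.g., via the complex inverse arcsin). With ζ = 3z this gives z = ζ/(3). Then -6·sin(3z) takes every value in -6·ℂ = ℂ, and adding -1 is a bijection of ℂ. So f is surjective and omits no value. (Note: only on the real line is sin bounded by [−1, 1].)

Omitted value: no value.


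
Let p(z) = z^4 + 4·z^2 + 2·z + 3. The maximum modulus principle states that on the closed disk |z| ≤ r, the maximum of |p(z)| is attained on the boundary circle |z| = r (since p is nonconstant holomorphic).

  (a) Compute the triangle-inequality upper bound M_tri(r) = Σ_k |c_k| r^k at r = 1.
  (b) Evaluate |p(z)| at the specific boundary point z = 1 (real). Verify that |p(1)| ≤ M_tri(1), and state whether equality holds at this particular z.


Coefficients: c_0 = 3, c_1 = 2, c_2 = 4, c_3 = 0, c_4 = 1. Radius r = 1.
Part (a). Triangle bound: M_tri(r) = Σ_k |c_k| r^k
  = |3|·1^0 + |2|·1^1 + |4|·1^2 + |0|·1^3 + |1|·1^4
  = 3 + 2 + 4 + 0 + 1 = 10.
This bounds M(r) := max_{|z|=r} |p(z)| from above; equality holds iff all terms c_k z^k can be made to align in phase at a single z on |z|=r.
Part (b). At z = 1 (real, on the circle |z| = r):
  p(1) = (3)·1^0 + (2)·1^1 + (4)·1^2 + (0)·1^3 + (1)·1^4 = 10.
  |p(1)| = 10.
Since all nonzero coefficients share the same sign, |p(1)| = 10 = M_tri(1); the triangle bound is attained at z = 1, so in fact M(r) = 10.

M_tri(1) = 10; |p(1)| = 10; equality at z=1: yes.


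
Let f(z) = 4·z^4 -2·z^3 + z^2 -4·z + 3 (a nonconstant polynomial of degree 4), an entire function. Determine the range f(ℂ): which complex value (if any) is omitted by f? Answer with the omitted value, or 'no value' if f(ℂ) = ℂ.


Little Picard bounds the complement of f(ℂ) to at most one point.
For every w ∈ ℂ, the equation p(z) − w = 0 is a nonconstant polynomial in z and hence has at least one root by the fundamental theorem of algebra. So p is surjective onto ℂ, omitting no value.

Omitted value: no value.


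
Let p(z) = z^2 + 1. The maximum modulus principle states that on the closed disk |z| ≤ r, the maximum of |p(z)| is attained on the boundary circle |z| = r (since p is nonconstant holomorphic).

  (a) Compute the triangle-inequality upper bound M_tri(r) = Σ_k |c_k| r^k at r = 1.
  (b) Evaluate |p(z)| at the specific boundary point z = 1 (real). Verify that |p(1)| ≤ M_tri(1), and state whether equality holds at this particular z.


Coefficients: c_0 = 1, c_1 = 0, c_2 = 1. Radius r = 1.
Part (a). Triangle bound: M_tri(r) = Σ_k |c_k| r^k
  = |1|·1^0 + |0|·1^1 + |1|·1^2
  = 1 + 0 + 1 = 2.
This bounds M(r) := max_{|z|=r} |p(z)| from above; equality holds iff all terms c_k z^k can be made to align in phase at a single z on |z|=r.
Part (b). At z = 1 (real, on the circle |z| = r):
  p(1) = (1)·1^0 + (0)·1^1 + (1)·1^2 = 2.
  |p(1)| = 2.
Since all nonzero coefficients share the same sign, |p(1)| = 2 = M_tri(1); the triangle bound is attained at z = 1, so in fact M(r) = 2.

M_tri(1) = 2; |p(1)| = 2; equality at z=1: yes.


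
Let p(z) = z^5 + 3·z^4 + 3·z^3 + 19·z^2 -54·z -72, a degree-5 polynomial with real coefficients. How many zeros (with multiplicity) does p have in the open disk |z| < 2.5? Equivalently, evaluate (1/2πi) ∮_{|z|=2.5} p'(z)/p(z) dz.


The zeros of p are: (0 + 3i), (0 - 3i), -4, 2, -1.
Their magnitudes are: 3, 3, 4, 2, 1.
Zeros with |z| < R = 2.5: 2, -1.
Count = 2.
By the argument principle, (1/2πi) ∮_{|z|=R} p'(z)/p(z) dz equals exactly this count.

Number of zeros inside |z| < 2.5: 2.


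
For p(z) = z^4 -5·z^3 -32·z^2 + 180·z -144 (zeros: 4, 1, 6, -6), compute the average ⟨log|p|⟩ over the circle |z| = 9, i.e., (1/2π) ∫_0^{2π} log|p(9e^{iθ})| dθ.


Zeros: -6, 1, 4, 6; r = 9.
Inside |z| < r: -6, 1, 4, 6. Outside (|z| ≥ r): ∅.
p(0) = -144, so log|p(0)| = log(144) = 4.9698.
Apply Jensen: I(r) = log|p(0)| + Σ_k log(r/|z_k|), summed over zeros inside |z| < r.
  log(r/|z_k|) for z_k = 4: log(9/4) = 0.8109
  log(r/|z_k|) for z_k = 1: log(9/1) = 2.1972
  log(r/|z_k|) for z_k = 6: log(9/6) = 0.4055
  log(r/|z_k|) for z_k = -6: log(9/6) = 0.4055
Sum over inside zeros: 3.8191.
I(r) = log|p(0)| + (inside sum) = 4.9698 + 3.8191 = 8.7889.
Closed form (all zeros inside, monic): I(r) = n·log(r) = 4·log(9) = 8.7889. ✓

I(r) ≈ 8.7889.


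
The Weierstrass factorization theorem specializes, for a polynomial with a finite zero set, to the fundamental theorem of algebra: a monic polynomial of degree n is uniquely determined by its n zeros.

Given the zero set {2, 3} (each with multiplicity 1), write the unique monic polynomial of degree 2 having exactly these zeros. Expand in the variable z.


The polynomial is p(z) = ∏_{α ∈ S} (z − α), where S = {2, 3}.
Expanding the product yields: p(z) = z^2 -5·z + 6.
The resulting polynomial has degree 2 and real coefficients as required.

p(z) = z^2 -5·z + 6.


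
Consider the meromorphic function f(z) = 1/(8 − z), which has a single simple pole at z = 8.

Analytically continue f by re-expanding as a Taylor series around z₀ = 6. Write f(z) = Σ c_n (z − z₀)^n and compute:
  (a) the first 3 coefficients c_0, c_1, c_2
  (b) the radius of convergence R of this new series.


Let w = z − z₀, so z = z₀ + w.
Then 8 − z = 8 − (z₀ + w) = (8 − z₀) − w = 2 − w.
f(z) = 1/(2 − w) = (1/(2)) · 1/(1 − w/(2)) = Σ_{n≥0} w^n / (2)^(n+1).
So c_n = 1/(2)^(n+1):
  c_0 = 1/(2)^1 = 1/2.
  c_1 = 1/(2)^2 = 1/4.
  c_2 = 1/(2)^3 = 1/8.
The series is valid for |w/d| < 1, i.e. |z − z₀| < |d|.
Radius of convergence: R = |8 − z₀| = |2| = 2 (distance from z₀ to the singularity z = 8).

c_0 = 1/2, c_1 = 1/4, c_2 = 1/8; R = 2.


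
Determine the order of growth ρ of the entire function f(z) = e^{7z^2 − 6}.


|e^{7z^2 − 6}| = e^{Re(7·z^2) + -6} ≤ e^{7|z|^2 + -6} = e^{7r^2 + -6} on |z| = r, so ρ ≤ 2. Choosing z on |z|=r so that 7·z^2 is real positive (always possible by picking arg z appropriately) gives |f(z)| = e^{7r^2 + -6}, matching the bound. The additive constant -6 does not affect log log M(r) ~ 2·log r. Hence ρ = 2.
Therefore ρ = 2.

Order ρ = 2.


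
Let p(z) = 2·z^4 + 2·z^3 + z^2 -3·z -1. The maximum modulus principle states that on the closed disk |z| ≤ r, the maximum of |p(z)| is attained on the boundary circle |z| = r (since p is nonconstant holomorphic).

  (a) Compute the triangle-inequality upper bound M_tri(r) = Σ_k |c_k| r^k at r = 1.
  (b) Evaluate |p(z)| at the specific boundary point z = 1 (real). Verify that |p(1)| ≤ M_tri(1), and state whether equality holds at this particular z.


Coefficients: c_0 = -1, c_1 = -3, c_2 = 1, c_3 = 2, c_4 = 2. Radius r = 1.
Part (a). Triangle bound: M_tri(r) = Σ_k |c_k| r^k
  = |-1|·1^0 + |-3|·1^1 + |1|·1^2 + |2|·1^3 + |2|·1^4
  = 1 + 3 + 1 + 2 + 2 = 9.
This bounds M(r) := max_{|z|=r} |p(z)| from above; equality holds iff all terms c_k z^k can be made to align in phase at a single z on |z|=r.
Part (b). At z = 1 (real, on the circle |z| = r):
  p(1) = (-1)·1^0 + (-3)·1^1 + (1)·1^2 + (2)·1^3 + (2)·1^4 = 1.
  |p(1)| = 1.
Check: |p(1)| = 1 ≤ 9 = M_tri(1). ✓ Equality does not hold at z = 1 (the coefficients have mixed signs, so the terms do not all align in phase there).

M_tri(1) = 9; |p(1)| = 1; equality at z=1: no.


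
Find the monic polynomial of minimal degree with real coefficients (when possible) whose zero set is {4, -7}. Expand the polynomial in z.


The polynomial is p(z) = ∏_{α ∈ S} (z − α), where S = {4, -7}.
Expanding the product yields: p(z) = z^2 + 3·z -28.
The resulting polynomial has degree 2 and real coefficients as required.

p(z) = z^2 + 3·z -28.


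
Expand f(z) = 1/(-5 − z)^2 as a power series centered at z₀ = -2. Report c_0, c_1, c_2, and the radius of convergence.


Let w = z − z₀, so z = z₀ + w.
Then -5 − z = -5 − (z₀ + w) = (-5 − z₀) − w = -3 − w.
f(z) = 1/(-3 − w)^2 = (1/(-3)^2) · (1 − w/(-3))^{−2}.
By the binomial series (1−u)^{−2} = Σ_{n≥0} C(n+1, 1) u^n for |u|<1, with u = w/(-3):
  c_n = C(n+1, 1) / (-3)^(n+2).
  c_0 = 1/(-3)^2 = 1/9.
  c_1 = 2/(-3)^3 = -2/27.
  c_2 = 3/(-3)^4 = 1/27.
The series is valid for |w/d| < 1, i.e. |z − z₀| < |d|.
Radius of convergence: R = |-5 − z₀| = |-3| = 3 (distance from z₀ to the singularity z = -5).

c_0 = 1/9, c_1 = -2/27, c_2 = 1/27; R = 3.


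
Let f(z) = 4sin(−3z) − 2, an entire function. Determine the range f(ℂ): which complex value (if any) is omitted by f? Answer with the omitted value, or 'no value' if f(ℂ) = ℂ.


Little Picard bounds the complement of f(ℂ) to at most one point.
sin is entire and surjective onto ℂ: for every w ∈ ℂ, sin(ζ) = w has a solution ζ ∈ ℂ (e.g., via the complex inverse arcsin). With ζ = −3z this gives z = ζ/(-3). Then 4·sin(−3z) takes every value in 4·ℂ = ℂ, and adding -2 is a bijection of ℂ. So f is surjective and omits no value. (Note: only on the real line is sin bounded by [−1, 1].)

Omitted value: no value.


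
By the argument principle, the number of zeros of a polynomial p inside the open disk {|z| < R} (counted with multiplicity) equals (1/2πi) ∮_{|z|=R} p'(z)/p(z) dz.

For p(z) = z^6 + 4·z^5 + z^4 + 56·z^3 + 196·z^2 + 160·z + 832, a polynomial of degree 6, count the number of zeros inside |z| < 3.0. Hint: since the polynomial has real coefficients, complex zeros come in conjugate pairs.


The zeros of p are: -4, (2 + 3i), (2 - 3i), -4, (0 + 2i), (0 - 2i).
Their magnitudes are: 4, 3.606, 3.606, 4, 2, 2.
Zeros with |z| < R = 3.0: (0 + 2i), (0 - 2i).
Count = 2.
By the argument principle, (1/2πi) ∮_{|z|=R} p'(z)/p(z) dz equals exactly this count.

Number of zeros inside |z| < 3.0: 2.


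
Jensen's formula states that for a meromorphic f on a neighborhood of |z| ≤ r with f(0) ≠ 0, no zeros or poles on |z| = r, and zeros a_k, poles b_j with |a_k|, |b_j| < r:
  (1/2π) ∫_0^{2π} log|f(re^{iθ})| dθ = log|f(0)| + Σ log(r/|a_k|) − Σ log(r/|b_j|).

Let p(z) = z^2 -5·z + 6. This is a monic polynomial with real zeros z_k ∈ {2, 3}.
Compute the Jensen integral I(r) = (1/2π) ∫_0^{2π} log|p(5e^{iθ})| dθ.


Zeros: 2, 3; r = 5.
Inside |z| < r: 2, 3. Outside (|z| ≥ r): ∅.
p(0) = 6, so log|p(0)| = log(6) = 1.7918.
Apply Jensen: I(r) = log|p(0)| + Σ_k log(r/|z_k|), summed over zeros inside |z| < r.
  log(r/|z_k|) for z_k = 2: log(5/2) = 0.9163
  log(r/|z_k|) for z_k = 3: log(5/3) = 0.5108
Sum over inside zeros: 1.4271.
I(r) = log|p(0)| + (inside sum) = 1.7918 + 1.4271 = 3.2189.
Closed form (all zeros inside, monic): I(r) = n·log(r) = 2·log(5) = 3.2189. ✓

I(r) ≈ 3.2189.


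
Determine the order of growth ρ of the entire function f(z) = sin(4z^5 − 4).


Write sin(w) = (e^{iw} ± e^{−iw})/(2 or 2i), so |sin(w)| ≤ e^{|w|}. With w = 4z^5 − 4, |w| ≤ 4r^5 + 4 on |z|=r, giving M(r) ≤ e^{4r^5 + 4} and ρ ≤ 5. For the lower bound, choose z on |z|=r with 4z^5 purely imaginary of modulus 4r^5; then |sin(4z^5 − 4)| grows like e^{4r^5}/2, so ρ ≥ 5. Hence ρ = 5.
Therefore ρ = 5.

Order ρ = 5.


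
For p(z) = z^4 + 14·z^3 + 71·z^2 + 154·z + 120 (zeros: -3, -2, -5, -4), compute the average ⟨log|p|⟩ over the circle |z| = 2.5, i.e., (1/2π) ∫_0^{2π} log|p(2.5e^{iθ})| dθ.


Zeros: -5, -4, -3, -2; r = 2.5.
Inside |z| < r: -2. Outside (|z| ≥ r): -5, -4, -3.
p(0) = 120, so log|p(0)| = log(120) = 4.7875.
Apply Jensen: I(r) = log|p(0)| + Σ_k log(r/|z_k|), summed over zeros inside |z| < r.
  log(r/|z_k|) for z_k = -2: log(2.5/2) = 0.2231
  Outside zeros (-5, -4, -3) contribute nothing to the Jensen sum.
Sum over inside zeros: 0.2231.
I(r) = log|p(0)| + (inside sum) = 4.7875 + 0.2231 = 5.0106.
Note: since some zeros are outside |z| ≤ r, the simplified n·log(r) form does NOT apply — only the inside zeros contribute.

I(r) ≈ 5.0106.


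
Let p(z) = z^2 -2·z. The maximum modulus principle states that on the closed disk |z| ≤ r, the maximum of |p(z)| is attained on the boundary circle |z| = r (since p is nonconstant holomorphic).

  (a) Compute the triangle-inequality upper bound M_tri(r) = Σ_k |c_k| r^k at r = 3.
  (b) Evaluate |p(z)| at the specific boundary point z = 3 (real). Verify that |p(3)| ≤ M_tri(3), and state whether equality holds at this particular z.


Coefficients: c_0 = 0, c_1 = -2, c_2 = 1. Radius r = 3.
Part (a). Triangle bound: M_tri(r) = Σ_k |c_k| r^k
  = |0|·3^0 + |-2|·3^1 + |1|·3^2
  = 0 + 6 + 9 = 15.
This bounds M(r) := max_{|z|=r} |p(z)| from above; equality holds iff all terms c_k z^k can be made to align in phase at a single z on |z|=r.
Part (b). At z = 3 (real, on the circle |z| = r):
  p(3) = (0)·3^0 + (-2)·3^1 + (1)·3^2 = 3.
  |p(3)| = 3.
Check: |p(3)| = 3 ≤ 15 = M_tri(3). ✓ Equality does not hold at z = 3 (the coefficients have mixed signs, so the terms do not all align in phase there).

M_tri(3) = 15; |p(3)| = 3; equality at z=3: no.


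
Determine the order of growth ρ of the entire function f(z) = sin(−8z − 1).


sin(w) is a linear combination of e^{iw} and e^{−iw} (or e^w, e^{−w} in the hyperbolic case), so |sin(w)| ≤ e^{|w|}. With w = −8z − 1, |w| ≤ 8|z| + 1 = 8r + 1 on |z| = r, giving M(r) ≤ e^{8r + 1}, so ρ ≤ 1. On a suitable ray (z = it for sin/cos; z = t for sinh/cosh, t real → ∞), |sin(−8z − 1)| grows like e^{8|t|}/2, so ρ ≥ 1. Hence ρ = 1.
Therefore ρ = 1.

Order ρ = 1.


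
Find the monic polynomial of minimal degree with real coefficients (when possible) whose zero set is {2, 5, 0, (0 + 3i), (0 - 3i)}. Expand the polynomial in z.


The polynomial is p(z) = ∏_{α ∈ S} (z − α), where S = {2, 5, 0, (0 + 3i), (0 - 3i)}.
Expanding the product yields: p(z) = z^5 -7·z^4 + 19·z^3 -63·z^2 + 90·z.
Note conjugate pairs combine to real quadratics: (z − (0+3i))(z − (0−3i)) = z² + 9.
The resulting polynomial has degree 5 and real coefficients as required.

p(z) = z^5 -7·z^4 + 19·z^3 -63·z^2 + 90·z.


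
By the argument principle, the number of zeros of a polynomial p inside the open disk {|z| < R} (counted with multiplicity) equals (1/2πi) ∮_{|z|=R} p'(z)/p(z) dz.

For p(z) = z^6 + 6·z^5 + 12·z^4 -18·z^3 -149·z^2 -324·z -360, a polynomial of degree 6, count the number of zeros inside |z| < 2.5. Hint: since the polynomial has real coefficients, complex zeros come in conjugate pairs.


The zeros of p are: 3, (-2 + 2i), (-2 - 2i), (-1 + 2i), (-1 - 2i), -3.
Their magnitudes are: 3, 2.828, 2.828, 2.236, 2.236, 3.
Zeros with |z| < R = 2.5: (-1 + 2i), (-1 - 2i).
Count = 2.
By the argument principle, (1/2πi) ∮_{|z|=R} p'(z)/p(z) dz equals exactly this count.

Number of zeros inside |z| < 2.5: 2.


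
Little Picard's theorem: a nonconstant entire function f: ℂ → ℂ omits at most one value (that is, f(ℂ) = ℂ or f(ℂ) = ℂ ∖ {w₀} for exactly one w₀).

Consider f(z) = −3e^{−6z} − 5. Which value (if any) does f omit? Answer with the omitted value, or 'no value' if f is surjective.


Little Picard bounds the complement of f(ℂ) to at most one point.
e^{−6z} is never zero on ℂ, so -3·e^{−6z} takes every value in ℂ ∖ {0}. Adding -5 shifts the range to ℂ ∖ {-5}. Thus f omits exactly the value -5.

Omitted value: -5.


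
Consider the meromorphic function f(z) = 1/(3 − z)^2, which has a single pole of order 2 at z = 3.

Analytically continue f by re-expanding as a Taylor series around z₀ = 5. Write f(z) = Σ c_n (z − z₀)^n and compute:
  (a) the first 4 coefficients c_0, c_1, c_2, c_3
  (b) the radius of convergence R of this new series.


Let w = z − z₀, so z = z₀ + w.
Then 3 − z = 3 − (z₀ + w) = (3 − z₀) − w = -2 − w.
f(z) = 1/(-2 − w)^2 = (1/(-2)^2) · (1 − w/(-2))^{−2}.
By the binomial series (1−u)^{−2} = Σ_{n≥0} C(n+1, 1) u^n for |u|<1, with u = w/(-2):
  c_n = C(n+1, 1) / (-2)^(n+2).
  c_0 = 1/(-2)^2 = 1/4.
  c_1 = 2/(-2)^3 = -1/4.
  c_2 = 3/(-2)^4 = 3/16.
  c_3 = 4/(-2)^5 = -1/8.
The series is valid for |w/d| < 1, i.e. |z − z₀| < |d|.
Radius of convergence: R = |3 − z₀| = |-2| = 2 (distance from z₀ to the singularity z = 3).

c_0 = 1/4, c_1 = -1/4, c_2 = 3/16, c_3 = -1/8; R = 2.


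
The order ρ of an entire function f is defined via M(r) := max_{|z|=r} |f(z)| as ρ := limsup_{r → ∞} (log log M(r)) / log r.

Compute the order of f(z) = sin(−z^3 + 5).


Write sin(w) = (e^{iw} ± e^{−iw})/(2 or 2i), so |sin(w)| ≤ e^{|w|}. With w = −z^3 + 5, |w| ≤ 1r^3 + 5 on |z|=r, giving M(r) ≤ e^{1r^3 + 5} and ρ ≤ 3. For the lower bound, choose z on |z|=r with -1z^3 purely imaginary of modulus 1r^3; then |sin(−z^3 + 5)| grows like e^{1r^3}/2, so ρ ≥ 3. Hence ρ = 3.
Therefore ρ = 3.

Order ρ = 3.


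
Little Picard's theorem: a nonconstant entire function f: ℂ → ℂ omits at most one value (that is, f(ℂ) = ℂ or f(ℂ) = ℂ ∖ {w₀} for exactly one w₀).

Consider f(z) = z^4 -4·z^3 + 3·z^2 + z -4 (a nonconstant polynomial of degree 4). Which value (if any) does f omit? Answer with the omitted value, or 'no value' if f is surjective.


Little Picard bounds the complement of f(ℂ) to at most one point.
For every w ∈ ℂ, the equation p(z) − w = 0 is a nonconstant polynomial in z and hence has at least one root by the fundamental theorem of algebra. So p is surjective onto ℂ, omitting no value.

Omitted value: no value.


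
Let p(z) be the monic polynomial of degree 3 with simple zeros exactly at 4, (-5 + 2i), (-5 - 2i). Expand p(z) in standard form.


The polynomial is p(z) = ∏_{α ∈ S} (z − α), where S = {4, (-5 + 2i), (-5 - 2i)}.
Expanding the product yields: p(z) = z^3 + 6·z^2 -11·z -116.
Note conjugate pairs combine to real quadratics: (z − (-5+2i))(z − (-5−2i)) = z² + 10z + 29.
The resulting polynomial has degree 3 and real coefficients as required.

p(z) = z^3 + 6·z^2 -11·z -116.
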